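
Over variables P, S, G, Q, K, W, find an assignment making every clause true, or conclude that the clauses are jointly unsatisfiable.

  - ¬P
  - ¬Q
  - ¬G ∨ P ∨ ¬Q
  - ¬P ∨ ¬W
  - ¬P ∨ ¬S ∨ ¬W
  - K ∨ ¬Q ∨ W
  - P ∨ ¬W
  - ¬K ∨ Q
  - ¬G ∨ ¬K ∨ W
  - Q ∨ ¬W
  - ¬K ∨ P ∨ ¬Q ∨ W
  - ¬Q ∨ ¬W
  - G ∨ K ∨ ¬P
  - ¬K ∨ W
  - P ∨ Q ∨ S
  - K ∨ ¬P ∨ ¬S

Unit clause (¬P) forces P = False.
Unit clause (¬Q) forces Q = False.
In (P ∨ ¬W) only ¬W is left, so W = False.
In (¬K ∨ Q) only ¬K is left, so K = False.
In (P ∨ Q ∨ S) only S is left, so S = True.
Set G = True.
All clauses satisfied.

P = False, S = True, G = True, Q = False, K = False, W = False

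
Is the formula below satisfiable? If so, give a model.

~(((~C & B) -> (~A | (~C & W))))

B=T; C=F; W=F; A=T

  ~(((~C & B) -> (~A | (~C & W)))) = True
    (~C & B) -> (~A | (~C & W)) = False
      ~C & B = True
        ~C = True
      ~A | (~C & W) = False
        ~A = False
        ~C & W = False
          ~C = True
The formula evaluates to True.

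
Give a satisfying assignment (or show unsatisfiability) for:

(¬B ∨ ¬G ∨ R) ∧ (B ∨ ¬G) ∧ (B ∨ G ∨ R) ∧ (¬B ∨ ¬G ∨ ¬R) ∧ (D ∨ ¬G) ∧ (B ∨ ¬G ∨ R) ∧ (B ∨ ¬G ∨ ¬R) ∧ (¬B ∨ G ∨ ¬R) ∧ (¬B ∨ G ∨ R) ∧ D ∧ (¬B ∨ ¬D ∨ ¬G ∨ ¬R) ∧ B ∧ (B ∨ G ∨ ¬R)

Unsatisfiable — no assignment works.

Case G = True:
  (B ∨ ¬G) forces B = True.
  (¬B ∨ ¬G ∨ R) forces R = True.
  Clause (¬B ∨ ¬G ∨ ¬R) is falsified — contradiction.
Case G = False:
  (D) forces D = True.
  (B) forces B = True.
  (¬B ∨ G ∨ ¬R) forces R = False.
  Clause (¬B ∨ G ∨ R) is falsified — contradiction.
Both cases fail, so the formula is unsatisfiable.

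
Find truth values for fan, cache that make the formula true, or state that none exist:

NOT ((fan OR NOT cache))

fan = False; cache = True

  NOT ((fan OR NOT cache)) = True
    fan OR NOT cache = False
      NOT cache = False
The formula evaluates to True.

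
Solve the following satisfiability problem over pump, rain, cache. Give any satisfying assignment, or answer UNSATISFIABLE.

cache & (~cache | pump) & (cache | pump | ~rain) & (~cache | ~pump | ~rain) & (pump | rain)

pump: True, rain: False, cache: True

Unit clause (cache) forces cache = True.
In (~cache | pump) only pump is left, so pump = True.
In (~cache | ~pump | ~rain) only ~rain is left, so rain = False.
Check each clause:
  (cache): cache holds.
  (~cache | pump): pump holds.
  (cache | pump | ~rain): cache holds.
  (~cache | ~pump | ~rain): ~rain holds.
  (pump | rain): pump holds.
All clauses satisfied.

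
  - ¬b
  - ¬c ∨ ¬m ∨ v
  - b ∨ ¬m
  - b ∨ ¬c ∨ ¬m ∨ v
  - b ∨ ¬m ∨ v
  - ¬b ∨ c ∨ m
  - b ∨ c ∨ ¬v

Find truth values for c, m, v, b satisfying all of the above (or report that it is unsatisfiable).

c: True, m: False, v: False, b: False

Unit clause (¬b) forces b = False.
In (b ∨ ¬m) only ¬m is left, so m = False.
Set c = True.
Set v = False.
All clauses satisfied.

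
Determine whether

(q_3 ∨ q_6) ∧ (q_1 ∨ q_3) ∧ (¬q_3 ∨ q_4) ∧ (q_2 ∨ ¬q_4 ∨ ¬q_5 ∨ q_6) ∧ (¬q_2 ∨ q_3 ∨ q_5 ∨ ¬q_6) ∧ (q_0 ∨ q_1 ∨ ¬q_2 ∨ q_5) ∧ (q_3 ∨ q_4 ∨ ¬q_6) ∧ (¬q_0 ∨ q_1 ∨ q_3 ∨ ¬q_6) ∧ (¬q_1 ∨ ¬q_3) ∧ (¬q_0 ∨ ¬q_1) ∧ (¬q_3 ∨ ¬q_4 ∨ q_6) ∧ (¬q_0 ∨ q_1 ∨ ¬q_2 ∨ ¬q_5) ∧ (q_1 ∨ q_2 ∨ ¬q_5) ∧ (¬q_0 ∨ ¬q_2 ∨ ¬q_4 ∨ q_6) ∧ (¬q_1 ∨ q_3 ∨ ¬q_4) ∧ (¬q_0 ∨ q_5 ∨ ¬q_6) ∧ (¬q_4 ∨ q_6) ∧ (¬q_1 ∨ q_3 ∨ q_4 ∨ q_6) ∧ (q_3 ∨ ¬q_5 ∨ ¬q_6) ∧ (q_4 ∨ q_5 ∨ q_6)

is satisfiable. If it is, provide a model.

q_0 = False, q_1 = False, q_2 = False, q_3 = True, q_4 = True, q_5 = False, q_6 = True

Set q_0 = False.
Try q_1 = True:
  (¬q_1 ∨ ¬q_3) forces q_3 = False.
  (q_3 ∨ q_6) forces q_6 = True.
  (q_3 ∨ q_4 ∨ ¬q_6) forces q_4 = True.
  clause (¬q_1 ∨ q_3 ∨ ¬q_4) is falsified — backtrack.
So q_1 = False.
  then (q_1 ∨ q_3) forces q_3 = True.
  then (¬q_3 ∨ q_4) forces q_4 = True.
  then (¬q_3 ∨ ¬q_4 ∨ q_6) forces q_6 = True.
Set q_2 = False.
  then (q_1 ∨ q_2 ∨ ¬q_5) forces q_5 = False.
All clauses satisfied.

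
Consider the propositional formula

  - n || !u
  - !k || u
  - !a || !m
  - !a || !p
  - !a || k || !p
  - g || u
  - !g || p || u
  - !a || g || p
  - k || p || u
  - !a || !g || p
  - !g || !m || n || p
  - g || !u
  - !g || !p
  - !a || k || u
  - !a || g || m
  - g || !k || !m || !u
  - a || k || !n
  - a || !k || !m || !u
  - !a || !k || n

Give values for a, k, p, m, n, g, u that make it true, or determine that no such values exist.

a = False, k = True, p = False, m = False, n = True, g = True, u = True

Try a = True:
  (!a || !m) forces m = False.
  (!a || !p) forces p = False.
  (!a || g || p) forces g = True.
  clause (!a || !g || p) is falsified — backtrack.
So a = False.
Try k = False:
  (a || k || !n) forces n = False.
  (n || !u) forces u = False.
  (g || u) forces g = True.
  (!g || p || u) forces p = True.
  clause (!g || !p) is falsified — backtrack.
So k = True.
  then (!k || u) forces u = True.
  then (g || !u) forces g = True.
  then (!g || !p) forces p = False.
  then (a || !k || !m || !u) forces m = False.
  then (n || !u) forces n = True.
All clauses satisfied.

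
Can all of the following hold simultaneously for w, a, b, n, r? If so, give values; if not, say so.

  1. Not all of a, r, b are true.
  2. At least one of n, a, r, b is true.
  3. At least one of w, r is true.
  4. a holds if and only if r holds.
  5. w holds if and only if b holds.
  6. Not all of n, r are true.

w = False, a = True, b = False, n = False, r = True

  (1) {a, r, b}: 2/3 true — not all ✓
  (2) {n, a, r, b}: 2 true — at least one ✓
  (3) {w, r}: 1 true — at least one ✓
  (4) a=T, r=T — same ✓
  (5) w=F, b=F — same ✓
  (6) {n, r}: 1/2 true — not all ✓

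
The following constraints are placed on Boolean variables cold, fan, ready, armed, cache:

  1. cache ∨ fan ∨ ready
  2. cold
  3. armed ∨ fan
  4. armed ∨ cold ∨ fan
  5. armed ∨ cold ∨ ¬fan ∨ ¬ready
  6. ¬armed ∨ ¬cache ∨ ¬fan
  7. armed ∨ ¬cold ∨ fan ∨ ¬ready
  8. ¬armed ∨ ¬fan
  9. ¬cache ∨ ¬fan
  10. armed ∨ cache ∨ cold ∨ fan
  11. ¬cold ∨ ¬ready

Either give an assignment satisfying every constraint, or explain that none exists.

Unit clause (cold) forces cold = True.
In (¬cold ∨ ¬ready) only ¬ready is left, so ready = False.
Set fan = True.
  then (¬armed ∨ ¬fan) forces armed = False.
  then (¬cache ∨ ¬fan) forces cache = False.
All clauses satisfied.

cold = True, fan = True, ready = False, armed = False, cache = False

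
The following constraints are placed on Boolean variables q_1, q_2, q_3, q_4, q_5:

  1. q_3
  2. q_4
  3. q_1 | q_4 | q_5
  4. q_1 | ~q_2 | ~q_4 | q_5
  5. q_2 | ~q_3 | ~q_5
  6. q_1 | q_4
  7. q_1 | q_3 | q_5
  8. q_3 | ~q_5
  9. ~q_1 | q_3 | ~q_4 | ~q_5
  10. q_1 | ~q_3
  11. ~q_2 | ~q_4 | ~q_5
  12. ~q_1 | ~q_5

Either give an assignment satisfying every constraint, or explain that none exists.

Unit clause (q_3) forces q_3 = True.
Unit clause (q_4) forces q_4 = True.
In (q_1 | ~q_3) only q_1 is left, so q_1 = True.
In (~q_1 | ~q_5) only ~q_5 is left, so q_5 = False.
Set q_2 = False.
All clauses satisfied.

q_1 = True, q_2 = False, q_3 = True, q_4 = True, q_5 = False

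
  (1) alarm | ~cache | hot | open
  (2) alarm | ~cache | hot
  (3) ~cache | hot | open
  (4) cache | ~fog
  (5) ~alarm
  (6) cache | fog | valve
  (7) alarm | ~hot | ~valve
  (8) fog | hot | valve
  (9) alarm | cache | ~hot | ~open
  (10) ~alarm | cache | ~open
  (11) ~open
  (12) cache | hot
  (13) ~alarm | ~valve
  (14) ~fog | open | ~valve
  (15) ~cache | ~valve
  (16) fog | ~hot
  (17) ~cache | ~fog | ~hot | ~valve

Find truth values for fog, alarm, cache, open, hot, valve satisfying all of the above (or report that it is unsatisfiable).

fog=T, alarm=F, cache=T, open=F, hot=T, valve=F

Unit clause (~alarm) forces alarm = False.
Unit clause (~open) forces open = False.
Try fog = False:
  (fog | ~hot) forces hot = False.
  (alarm | ~cache | hot | open) forces cache = False.
  clause (cache | hot) is falsified — backtrack.
So fog = True.
  then (cache | ~fog) forces cache = True.
  then (~fog | open | ~valve) forces valve = False.
  then (alarm | ~cache | hot | open) forces hot = True.
All clauses satisfied.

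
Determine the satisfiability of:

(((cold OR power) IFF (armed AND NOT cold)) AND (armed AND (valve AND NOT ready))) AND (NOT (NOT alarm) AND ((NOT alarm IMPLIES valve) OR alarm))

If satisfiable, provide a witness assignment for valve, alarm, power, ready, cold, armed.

valve=T, alarm=T, power=T, ready=F, cold=F, armed=T

  ((cold OR power) IFF (armed AND NOT cold)) AND (armed AND (valve AND NOT ready)) = True
    (cold OR power) IFF (armed AND NOT cold) = True
      cold OR power = True
      armed AND NOT cold = True
        NOT cold = True
    armed AND (valve AND NOT ready) = True
      valve AND NOT ready = True
        NOT ready = True
  NOT (NOT alarm) AND ((NOT alarm IMPLIES valve) OR alarm) = True
    NOT (NOT alarm) = True
      NOT alarm = False
    (NOT alarm IMPLIES valve) OR alarm = True
      NOT alarm IMPLIES valve = True
        NOT alarm = False
Both conjuncts True, so the formula holds.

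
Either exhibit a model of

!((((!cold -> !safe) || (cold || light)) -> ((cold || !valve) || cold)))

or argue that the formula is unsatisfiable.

valve: True; cold: False; safe: False; light: True

  !((((!cold -> !safe) || (cold || light)) -> ((cold || !valve) || cold))) = True
    ((!cold -> !safe) || (cold || light)) -> ((cold || !valve) || cold) = False
      (!cold -> !safe) || (cold || light) = True
        !cold -> !safe = True
          !cold = True
          !safe = True
        cold || light = True
      (cold || !valve) || cold = False
        cold || !valve = False
          !valve = False
The formula evaluates to True.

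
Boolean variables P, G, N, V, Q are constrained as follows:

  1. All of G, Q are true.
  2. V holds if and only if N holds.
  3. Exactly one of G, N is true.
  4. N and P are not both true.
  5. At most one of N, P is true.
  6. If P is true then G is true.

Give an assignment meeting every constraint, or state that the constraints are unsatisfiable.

P: False, G: True, N: False, V: False, Q: True

  (1) {G, Q}: all 2 true ✓
  (2) V=F, N=F — same ✓
  (3) {G, N}: 1 true — exactly one ✓
  (4) N=F, P=F — not both ✓
  (5) {N, P}: 0 true — at most one ✓
  (6) P=F ⇒ G: vacuous ✓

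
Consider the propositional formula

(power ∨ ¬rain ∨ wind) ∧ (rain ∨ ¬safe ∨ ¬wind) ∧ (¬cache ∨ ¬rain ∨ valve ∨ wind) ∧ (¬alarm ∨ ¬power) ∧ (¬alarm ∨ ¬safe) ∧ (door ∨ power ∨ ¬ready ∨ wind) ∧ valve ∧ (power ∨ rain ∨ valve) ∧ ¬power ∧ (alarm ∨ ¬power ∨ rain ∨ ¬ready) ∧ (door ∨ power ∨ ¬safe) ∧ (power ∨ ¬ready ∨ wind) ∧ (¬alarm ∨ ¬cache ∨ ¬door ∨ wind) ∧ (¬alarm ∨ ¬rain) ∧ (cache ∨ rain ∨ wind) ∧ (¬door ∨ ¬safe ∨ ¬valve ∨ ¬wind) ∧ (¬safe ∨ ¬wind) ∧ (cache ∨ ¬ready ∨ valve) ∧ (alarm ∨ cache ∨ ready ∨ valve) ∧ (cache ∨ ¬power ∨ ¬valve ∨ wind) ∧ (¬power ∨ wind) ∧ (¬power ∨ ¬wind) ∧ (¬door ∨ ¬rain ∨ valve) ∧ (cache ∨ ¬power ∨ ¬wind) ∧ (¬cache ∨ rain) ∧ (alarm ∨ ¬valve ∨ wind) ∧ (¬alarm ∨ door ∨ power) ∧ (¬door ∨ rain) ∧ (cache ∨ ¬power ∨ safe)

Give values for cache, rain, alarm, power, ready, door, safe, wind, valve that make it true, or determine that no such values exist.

Unit clause (valve) forces valve = True.
Unit clause (¬power) forces power = False.
Set cache = False.
Set rain = True.
  then (power ∨ ¬rain ∨ wind) forces wind = True.
  then (¬alarm ∨ ¬rain) forces alarm = False.
  then (¬safe ∨ ¬wind) forces safe = False.
Set ready = False.
Set door = True.
All clauses satisfied.

cache = False; rain = True; alarm = False; power = False; ready = False; door = True; safe = False; wind = True; valve = True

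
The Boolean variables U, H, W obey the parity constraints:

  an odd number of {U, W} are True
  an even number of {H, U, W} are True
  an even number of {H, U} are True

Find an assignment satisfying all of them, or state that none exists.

U: True, H: True, W: False

{U, W}: 1 true → odd ✓
{H, U, W}: 2 true → even ✓
{H, U}: 2 true → even ✓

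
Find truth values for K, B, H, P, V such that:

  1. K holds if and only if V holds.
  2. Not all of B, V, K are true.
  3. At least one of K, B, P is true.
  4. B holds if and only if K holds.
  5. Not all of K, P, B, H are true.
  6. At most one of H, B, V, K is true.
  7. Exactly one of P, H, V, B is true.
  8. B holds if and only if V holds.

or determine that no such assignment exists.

K = False; B = False; H = False; P = True; V = False

  (1) K=F, V=F — same ✓
  (2) {B, V, K}: 0/3 true — not all ✓
  (3) {K, B, P}: 1 true — at least one ✓
  (4) B=F, K=F — same ✓
  (5) {K, P, B, H}: 1/4 true — not all ✓
  (6) {H, B, V, K}: 0 true — at most one ✓
  (7) {P, H, V, B}: 1 true — exactly one ✓
  (8) B=F, V=F — same ✓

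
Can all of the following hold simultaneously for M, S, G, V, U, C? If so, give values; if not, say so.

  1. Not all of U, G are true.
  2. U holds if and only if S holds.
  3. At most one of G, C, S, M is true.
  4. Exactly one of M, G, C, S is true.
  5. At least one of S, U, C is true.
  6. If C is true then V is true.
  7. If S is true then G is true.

M = False, S = False, G = False, V = True, U = False, C = True

  (1) {U, G}: 0/2 true — not all ✓
  (2) U=F, S=F — same ✓
  (3) {G, C, S, M}: 1 true — at most one ✓
  (4) {M, G, C, S}: 1 true — exactly one ✓
  (5) {S, U, C}: 1 true — at least one ✓
  (6) C=T ⇒ V: T ✓
  (7) S=F ⇒ G: vacuous ✓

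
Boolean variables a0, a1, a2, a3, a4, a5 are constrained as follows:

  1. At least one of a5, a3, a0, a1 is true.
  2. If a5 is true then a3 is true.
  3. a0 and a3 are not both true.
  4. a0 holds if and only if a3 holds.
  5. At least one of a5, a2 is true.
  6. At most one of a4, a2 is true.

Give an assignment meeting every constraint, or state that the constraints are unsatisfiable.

a0 = False; a1 = True; a2 = True; a3 = False; a4 = False; a5 = False

  (1) {a5, a3, a0, a1}: 1 true — at least one ✓
  (2) a5=F ⇒ a3: vacuous ✓
  (3) a0=F, a3=F — not both ✓
  (4) a0=F, a3=F — same ✓
  (5) {a5, a2}: 1 true — at least one ✓
  (6) {a4, a2}: 1 true — at most one ✓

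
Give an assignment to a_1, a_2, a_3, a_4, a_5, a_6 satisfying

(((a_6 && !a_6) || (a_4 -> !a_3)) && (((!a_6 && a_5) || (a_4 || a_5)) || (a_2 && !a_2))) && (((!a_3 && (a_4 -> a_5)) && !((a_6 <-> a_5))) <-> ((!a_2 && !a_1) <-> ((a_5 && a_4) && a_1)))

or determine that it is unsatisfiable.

a_1=T; a_2=T; a_3=F; a_4=T; a_5=T; a_6=T

  ((a_6 && !a_6) || (a_4 -> !a_3)) && (((!a_6 && a_5) || (a_4 || a_5)) || (a_2 && !a_2)) = True
    (a_6 && !a_6) || (a_4 -> !a_3) = True
      a_6 && !a_6 = False
        !a_6 = False
      a_4 -> !a_3 = True
        !a_3 = True
    ((!a_6 && a_5) || (a_4 || a_5)) || (a_2 && !a_2) = True
      (!a_6 && a_5) || (a_4 || a_5) = True
        !a_6 && a_5 = False
          !a_6 = False
        a_4 || a_5 = True
      a_2 && !a_2 = False
        !a_2 = False
  ((!a_3 && (a_4 -> a_5)) && !((a_6 <-> a_5))) <-> ((!a_2 && !a_1) <-> ((a_5 && a_4) && a_1)) = True
    (!a_3 && (a_4 -> a_5)) && !((a_6 <-> a_5)) = False
      !a_3 && (a_4 -> a_5) = True
        !a_3 = True
        a_4 -> a_5 = True
      !((a_6 <-> a_5)) = False
        a_6 <-> a_5 = True
    (!a_2 && !a_1) <-> ((a_5 && a_4) && a_1) = False
      !a_2 && !a_1 = False
        !a_2 = False
        !a_1 = False
      (a_5 && a_4) && a_1 = True
        a_5 && a_4 = True
Both conjuncts True, so the formula holds.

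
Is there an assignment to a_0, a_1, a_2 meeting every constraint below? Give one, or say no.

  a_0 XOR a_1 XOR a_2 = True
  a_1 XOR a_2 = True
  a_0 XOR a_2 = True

a_0 = False; a_1 = False; a_2 = True

a_0 XOR a_1 XOR a_2 = F XOR F XOR T = True ✓
a_1 XOR a_2 = F XOR T = True ✓
a_0 XOR a_2 = F XOR T = True ✓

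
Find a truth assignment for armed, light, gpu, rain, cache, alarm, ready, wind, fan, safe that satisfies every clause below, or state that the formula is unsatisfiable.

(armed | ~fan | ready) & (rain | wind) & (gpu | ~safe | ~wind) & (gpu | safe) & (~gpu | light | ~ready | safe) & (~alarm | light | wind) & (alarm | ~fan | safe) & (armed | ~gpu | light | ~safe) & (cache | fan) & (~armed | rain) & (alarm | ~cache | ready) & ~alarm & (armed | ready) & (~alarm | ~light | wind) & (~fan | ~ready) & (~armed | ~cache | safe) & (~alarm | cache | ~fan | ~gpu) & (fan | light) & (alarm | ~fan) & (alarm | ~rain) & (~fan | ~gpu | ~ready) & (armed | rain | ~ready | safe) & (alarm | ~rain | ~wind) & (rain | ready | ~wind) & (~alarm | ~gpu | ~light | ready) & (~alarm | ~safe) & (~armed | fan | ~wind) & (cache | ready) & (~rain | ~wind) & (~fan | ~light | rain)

armed=F, light=T, gpu=T, rain=F, cache=T, alarm=F, ready=T, wind=T, fan=F, safe=T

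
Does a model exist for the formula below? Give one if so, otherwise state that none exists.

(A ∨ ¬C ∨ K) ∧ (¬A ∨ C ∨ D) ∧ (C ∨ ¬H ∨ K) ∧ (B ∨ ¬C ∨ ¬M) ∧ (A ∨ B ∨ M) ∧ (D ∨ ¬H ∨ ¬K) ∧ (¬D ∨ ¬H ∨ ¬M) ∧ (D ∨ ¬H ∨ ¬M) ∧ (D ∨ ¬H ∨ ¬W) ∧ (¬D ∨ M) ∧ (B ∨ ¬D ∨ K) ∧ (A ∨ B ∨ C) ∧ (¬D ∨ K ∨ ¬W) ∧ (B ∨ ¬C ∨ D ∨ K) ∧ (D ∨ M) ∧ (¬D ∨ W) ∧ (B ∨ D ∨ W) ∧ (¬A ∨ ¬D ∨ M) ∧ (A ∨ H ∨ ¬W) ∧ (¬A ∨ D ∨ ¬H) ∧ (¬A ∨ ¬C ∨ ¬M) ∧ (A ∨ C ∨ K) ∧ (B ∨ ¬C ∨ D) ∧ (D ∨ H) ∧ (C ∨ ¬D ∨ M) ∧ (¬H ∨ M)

K = True; B = True; D = True; H = False; C = False; M = True; W = True; A = True

Set K = True.
Set B = True.
Set D = True.
  then (¬D ∨ M) forces M = True.
  then (¬D ∨ W) forces W = True.
  then (¬D ∨ ¬H ∨ ¬M) forces H = False.
  then (A ∨ H ∨ ¬W) forces A = True.
  then (¬A ∨ ¬C ∨ ¬M) forces C = False.
All clauses satisfied.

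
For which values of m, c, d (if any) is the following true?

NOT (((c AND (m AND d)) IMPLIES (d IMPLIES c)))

Case c = True: the formula becomes NOT (((m AND d) IMPLIES True)) = False.
Case c = False: the formula becomes NOT ((False IMPLIES NOT d)) = False.
Both cases fail — unsatisfiable.

No satisfying assignment exists.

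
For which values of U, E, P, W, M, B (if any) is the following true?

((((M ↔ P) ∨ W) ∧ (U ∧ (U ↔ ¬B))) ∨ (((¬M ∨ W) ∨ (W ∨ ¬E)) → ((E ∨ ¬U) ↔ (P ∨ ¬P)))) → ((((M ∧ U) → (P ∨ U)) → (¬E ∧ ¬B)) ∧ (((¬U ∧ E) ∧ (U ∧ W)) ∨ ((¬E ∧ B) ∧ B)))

U = True; E = False; P = False; W = True; M = True; B = True

  ((((M ↔ P) ∨ W) ∧ (U ∧ (U ↔ ¬B))) ∨ (((¬M ∨ W) ∨ (W ∨ ¬E)) → ((E ∨ ¬U) ↔ (P ∨ ¬P)))) → ((((M ∧ U) → (P ∨ U)) → (¬E ∧ ¬B)) ∧ (((¬U ∧ E) ∧ (U ∧ W)) ∨ ((¬E ∧ B) ∧ B))) = True
    (((M ↔ P) ∨ W) ∧ (U ∧ (U ↔ ¬B))) ∨ (((¬M ∨ W) ∨ (W ∨ ¬E)) → ((E ∨ ¬U) ↔ (P ∨ ¬P))) = False
      ((M ↔ P) ∨ W) ∧ (U ∧ (U ↔ ¬B)) = False
        (M ↔ P) ∨ W = True
          M ↔ P = False
        U ∧ (U ↔ ¬B) = False
          U ↔ ¬B = False
            ¬B = False
      ((¬M ∨ W) ∨ (W ∨ ¬E)) → ((E ∨ ¬U) ↔ (P ∨ ¬P)) = False
        (¬M ∨ W) ∨ (W ∨ ¬E) = True
          ¬M ∨ W = True
            ¬M = False
          W ∨ ¬E = True
            ¬E = True
        (E ∨ ¬U) ↔ (P ∨ ¬P) = False
          E ∨ ¬U = False
            ¬U = False
          P ∨ ¬P = True
            ¬P = True
    (((M ∧ U) → (P ∨ U)) → (¬E ∧ ¬B)) ∧ (((¬U ∧ E) ∧ (U ∧ W)) ∨ ((¬E ∧ B) ∧ B)) = False
      ((M ∧ U) → (P ∨ U)) → (¬E ∧ ¬B) = False
        (M ∧ U) → (P ∨ U) = True
          M ∧ U = True
          P ∨ U = True
        ¬E ∧ ¬B = False
          ¬E = True
          ¬B = False
      ((¬U ∧ E) ∧ (U ∧ W)) ∨ ((¬E ∧ B) ∧ B) = True
        (¬U ∧ E) ∧ (U ∧ W) = False
          ¬U ∧ E = False
            ¬U = False
          U ∧ W = True
        (¬E ∧ B) ∧ B = True
          ¬E ∧ B = True
            ¬E = True
The formula evaluates to True.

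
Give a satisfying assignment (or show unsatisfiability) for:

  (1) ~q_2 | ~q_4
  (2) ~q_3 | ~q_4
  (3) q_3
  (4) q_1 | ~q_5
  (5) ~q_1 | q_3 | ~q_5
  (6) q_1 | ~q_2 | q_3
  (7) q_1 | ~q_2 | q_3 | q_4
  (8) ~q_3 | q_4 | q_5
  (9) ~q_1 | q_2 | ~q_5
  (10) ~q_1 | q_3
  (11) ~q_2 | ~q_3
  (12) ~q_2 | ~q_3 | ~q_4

UNSATISFIABLE

Case q_3 = True:
  (~q_3 | ~q_4) forces q_4 = False.
  (~q_3 | q_4 | q_5) forces q_5 = True.
  (q_1 | ~q_5) forces q_1 = True.
  (~q_1 | q_2 | ~q_5) forces q_2 = True.
  Clause (~q_2 | ~q_3) is falsified — contradiction.
Case q_3 = False:
  Clause (q_3) is falsified — contradiction.
Both cases fail, so the formula is unsatisfiable.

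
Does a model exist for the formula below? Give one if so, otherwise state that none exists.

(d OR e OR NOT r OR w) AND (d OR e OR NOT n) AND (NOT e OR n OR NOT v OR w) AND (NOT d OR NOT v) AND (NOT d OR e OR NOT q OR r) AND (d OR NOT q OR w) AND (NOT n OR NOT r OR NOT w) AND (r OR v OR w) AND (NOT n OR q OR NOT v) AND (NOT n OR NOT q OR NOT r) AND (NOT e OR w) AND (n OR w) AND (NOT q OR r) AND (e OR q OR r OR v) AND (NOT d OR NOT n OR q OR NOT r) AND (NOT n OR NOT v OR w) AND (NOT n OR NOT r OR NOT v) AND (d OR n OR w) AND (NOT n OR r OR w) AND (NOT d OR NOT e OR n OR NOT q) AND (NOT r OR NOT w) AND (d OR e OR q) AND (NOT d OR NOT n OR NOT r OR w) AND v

Unit clause (v) forces v = True.
In (NOT d OR NOT v) only NOT d is left, so d = False.
Try r = True:
  (NOT n OR NOT r OR NOT v) forces n = False.
  (n OR w) forces w = True.
  clause (NOT r OR NOT w) is falsified — backtrack.
So r = False.
  then (NOT q OR r) forces q = False.
  then (d OR e OR q) forces e = True.
  then (NOT n OR q OR NOT v) forces n = False.
  then (NOT e OR w) forces w = True.
All clauses satisfied.

v: True, r: False, w: True, e: True, d: False, n: False, q: False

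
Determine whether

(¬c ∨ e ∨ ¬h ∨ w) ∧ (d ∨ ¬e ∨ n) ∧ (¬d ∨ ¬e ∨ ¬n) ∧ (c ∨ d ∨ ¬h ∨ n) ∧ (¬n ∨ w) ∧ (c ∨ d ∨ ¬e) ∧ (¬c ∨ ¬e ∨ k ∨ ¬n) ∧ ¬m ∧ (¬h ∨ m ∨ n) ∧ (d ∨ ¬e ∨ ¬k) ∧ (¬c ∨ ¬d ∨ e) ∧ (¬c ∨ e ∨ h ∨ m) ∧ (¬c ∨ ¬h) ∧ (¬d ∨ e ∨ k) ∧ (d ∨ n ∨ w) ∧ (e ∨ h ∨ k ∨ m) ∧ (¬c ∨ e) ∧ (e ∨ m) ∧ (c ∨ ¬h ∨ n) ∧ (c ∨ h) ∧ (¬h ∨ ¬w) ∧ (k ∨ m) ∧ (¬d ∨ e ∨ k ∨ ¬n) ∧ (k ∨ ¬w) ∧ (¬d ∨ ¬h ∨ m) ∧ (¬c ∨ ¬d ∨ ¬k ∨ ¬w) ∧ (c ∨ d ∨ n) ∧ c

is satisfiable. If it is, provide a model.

Unit clause (¬m) forces m = False.
In (e ∨ m) only e is left, so e = True.
In (k ∨ m) only k is left, so k = True.
Unit clause (c) forces c = True.
In (d ∨ ¬e ∨ ¬k) only d is left, so d = True.
In (¬c ∨ ¬h) only ¬h is left, so h = False.
In (¬c ∨ ¬d ∨ ¬k ∨ ¬w) only ¬w is left, so w = False.
In (¬d ∨ ¬e ∨ ¬n) only ¬n is left, so n = False.
All clauses satisfied.

m = False, c = True, d = True, n = False, w = False, k = True, e = True, h = False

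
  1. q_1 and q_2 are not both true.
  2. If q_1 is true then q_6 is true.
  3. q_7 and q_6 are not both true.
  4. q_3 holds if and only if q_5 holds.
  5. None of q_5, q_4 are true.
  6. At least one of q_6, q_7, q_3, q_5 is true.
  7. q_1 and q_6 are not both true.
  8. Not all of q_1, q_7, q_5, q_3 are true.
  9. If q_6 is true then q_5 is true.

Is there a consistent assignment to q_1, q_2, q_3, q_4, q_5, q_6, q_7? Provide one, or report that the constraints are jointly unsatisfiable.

q_1: False, q_2: False, q_3: False, q_4: False, q_5: False, q_6: False, q_7: True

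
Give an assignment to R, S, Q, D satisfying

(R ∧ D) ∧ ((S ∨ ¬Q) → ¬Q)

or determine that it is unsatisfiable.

R: True; S: True; Q: False; D: True

  R ∧ D = True
  (S ∨ ¬Q) → ¬Q = True
    S ∨ ¬Q = True
      ¬Q = True
    ¬Q = True
Both conjuncts True, so the formula holds.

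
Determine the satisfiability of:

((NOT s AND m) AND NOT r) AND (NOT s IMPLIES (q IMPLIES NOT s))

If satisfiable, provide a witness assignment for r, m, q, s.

r = False, m = True, q = False, s = False

  (NOT s AND m) AND NOT r = True
    NOT s AND m = True
      NOT s = True
    NOT r = True
  NOT s IMPLIES (q IMPLIES NOT s) = True
    NOT s = True
    q IMPLIES NOT s = True
      NOT s = True
Both conjuncts True, so the formula holds.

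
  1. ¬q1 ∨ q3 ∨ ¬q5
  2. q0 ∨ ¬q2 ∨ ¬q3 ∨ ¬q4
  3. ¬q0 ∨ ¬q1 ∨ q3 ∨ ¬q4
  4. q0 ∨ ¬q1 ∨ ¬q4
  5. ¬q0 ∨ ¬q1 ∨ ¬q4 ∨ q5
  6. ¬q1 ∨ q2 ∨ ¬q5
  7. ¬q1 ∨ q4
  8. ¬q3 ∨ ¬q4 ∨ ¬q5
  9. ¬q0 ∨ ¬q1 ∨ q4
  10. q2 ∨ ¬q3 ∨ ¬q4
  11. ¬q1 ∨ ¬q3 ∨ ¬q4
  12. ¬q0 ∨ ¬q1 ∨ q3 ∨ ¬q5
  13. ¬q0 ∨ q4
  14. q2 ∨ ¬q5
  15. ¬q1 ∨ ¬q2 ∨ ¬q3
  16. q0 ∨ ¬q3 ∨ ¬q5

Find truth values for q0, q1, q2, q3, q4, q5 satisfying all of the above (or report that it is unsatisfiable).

q0 = False, q1 = False, q2 = True, q3 = False, q4 = False, q5 = False

Set q0 = False.
Try q1 = True:
  (q0 ∨ ¬q1 ∨ ¬q4) forces q4 = False.
  clause (¬q1 ∨ q4) is falsified — backtrack.
So q1 = False.
Set q2 = True.
Set q3 = False.
Set q4 = False.
Set q5 = False.
All clauses satisfied.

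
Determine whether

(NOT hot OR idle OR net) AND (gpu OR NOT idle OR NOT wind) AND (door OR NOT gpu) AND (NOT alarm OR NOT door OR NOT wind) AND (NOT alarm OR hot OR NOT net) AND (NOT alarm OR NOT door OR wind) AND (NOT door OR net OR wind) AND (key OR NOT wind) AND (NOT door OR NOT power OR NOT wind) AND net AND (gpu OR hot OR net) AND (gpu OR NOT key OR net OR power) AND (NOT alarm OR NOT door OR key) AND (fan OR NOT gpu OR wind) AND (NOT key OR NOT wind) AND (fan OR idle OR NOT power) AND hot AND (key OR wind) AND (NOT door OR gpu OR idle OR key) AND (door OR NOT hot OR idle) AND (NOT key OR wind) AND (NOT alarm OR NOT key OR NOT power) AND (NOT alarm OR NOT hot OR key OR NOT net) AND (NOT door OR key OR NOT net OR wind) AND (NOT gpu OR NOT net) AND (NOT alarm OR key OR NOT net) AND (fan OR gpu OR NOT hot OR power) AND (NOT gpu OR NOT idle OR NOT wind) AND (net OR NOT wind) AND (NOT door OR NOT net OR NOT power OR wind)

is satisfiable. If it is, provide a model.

Case key = True:
  (net) forces net = True.
  (NOT key OR NOT wind) forces wind = False.
  Clause (NOT key OR wind) is falsified — contradiction.
Case key = False:
  (key OR NOT wind) forces wind = False.
  Clause (key OR wind) is falsified — contradiction.
Both cases fail, so the formula is unsatisfiable.

UNSATISFIABLE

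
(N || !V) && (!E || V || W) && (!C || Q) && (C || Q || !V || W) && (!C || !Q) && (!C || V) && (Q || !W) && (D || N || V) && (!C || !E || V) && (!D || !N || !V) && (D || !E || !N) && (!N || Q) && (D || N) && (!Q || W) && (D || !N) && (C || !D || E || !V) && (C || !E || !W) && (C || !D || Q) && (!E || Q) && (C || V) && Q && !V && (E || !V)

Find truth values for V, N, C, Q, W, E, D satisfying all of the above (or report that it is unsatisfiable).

UNSATISFIABLE

Case V = True:
  Clause (!V) is falsified — contradiction.
Case V = False:
  (!C || V) forces C = False.
  Clause (C || V) is falsified — contradiction.
Both cases fail, so the formula is unsatisfiable.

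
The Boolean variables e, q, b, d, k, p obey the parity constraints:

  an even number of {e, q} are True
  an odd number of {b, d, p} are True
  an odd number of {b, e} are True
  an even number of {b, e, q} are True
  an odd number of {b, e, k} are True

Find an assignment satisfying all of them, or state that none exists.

e = True; q = True; b = False; d = False; k = False; p = True

{e, q}: 2 true → even ✓
{b, d, p}: 1 true → odd ✓
{b, e}: 1 true → odd ✓
{b, e, q}: 2 true → even ✓
{b, e, k}: 1 true → odd ✓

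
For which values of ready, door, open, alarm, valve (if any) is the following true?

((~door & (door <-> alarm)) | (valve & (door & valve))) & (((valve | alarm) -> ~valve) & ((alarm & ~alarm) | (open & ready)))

ready: True, door: False, open: True, alarm: False, valve: False

  (~door & (door <-> alarm)) | (valve & (door & valve)) = True
    ~door & (door <-> alarm) = True
      ~door = True
      door <-> alarm = True
    valve & (door & valve) = False
      door & valve = False
  ((valve | alarm) -> ~valve) & ((alarm & ~alarm) | (open & ready)) = True
    (valve | alarm) -> ~valve = True
      valve | alarm = False
      ~valve = True
    (alarm & ~alarm) | (open & ready) = True
      alarm & ~alarm = False
        ~alarm = True
      open & ready = True
Both conjuncts True, so the formula holds.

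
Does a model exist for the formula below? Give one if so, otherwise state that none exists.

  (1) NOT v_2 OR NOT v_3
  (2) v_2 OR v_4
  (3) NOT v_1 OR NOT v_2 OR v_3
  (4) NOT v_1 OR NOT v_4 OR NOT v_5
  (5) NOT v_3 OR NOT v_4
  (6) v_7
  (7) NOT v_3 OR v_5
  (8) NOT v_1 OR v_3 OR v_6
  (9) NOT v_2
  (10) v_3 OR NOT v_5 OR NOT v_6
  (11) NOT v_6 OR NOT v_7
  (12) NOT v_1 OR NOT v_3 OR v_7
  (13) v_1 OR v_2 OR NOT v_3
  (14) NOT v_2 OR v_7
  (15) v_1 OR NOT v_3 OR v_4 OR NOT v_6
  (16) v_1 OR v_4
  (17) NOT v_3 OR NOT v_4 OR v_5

v_1=F, v_2=F, v_3=F, v_4=T, v_5=F, v_6=F, v_7=T

Unit clause (v_7) forces v_7 = True.
Unit clause (NOT v_2) forces v_2 = False.
In (NOT v_6 OR NOT v_7) only NOT v_6 is left, so v_6 = False.
In (v_2 OR v_4) only v_4 is left, so v_4 = True.
In (NOT v_3 OR NOT v_4) only NOT v_3 is left, so v_3 = False.
In (NOT v_1 OR v_3 OR v_6) only NOT v_1 is left, so v_1 = False.
Set v_5 = False.
All clauses satisfied.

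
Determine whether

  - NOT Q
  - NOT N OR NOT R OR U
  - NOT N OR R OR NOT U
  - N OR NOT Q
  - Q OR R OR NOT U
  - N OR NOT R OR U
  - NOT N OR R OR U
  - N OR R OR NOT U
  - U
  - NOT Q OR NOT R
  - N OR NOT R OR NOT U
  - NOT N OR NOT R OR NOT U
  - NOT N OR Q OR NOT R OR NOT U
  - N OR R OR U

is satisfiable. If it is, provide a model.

UNSATISFIABLE

Case U = True:
  (NOT Q) forces Q = False.
  (Q OR R OR NOT U) forces R = True.
  (N OR NOT R OR NOT U) forces N = True.
  Clause (NOT N OR NOT R OR NOT U) is falsified — contradiction.
Case U = False:
  Clause (U) is falsified — contradiction.
Both cases fail, so the formula is unsatisfiable.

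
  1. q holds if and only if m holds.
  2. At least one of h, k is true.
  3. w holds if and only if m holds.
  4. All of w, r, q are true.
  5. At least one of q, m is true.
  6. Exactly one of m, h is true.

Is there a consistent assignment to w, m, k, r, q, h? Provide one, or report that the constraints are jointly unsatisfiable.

w = True; m = True; k = True; r = True; q = True; h = False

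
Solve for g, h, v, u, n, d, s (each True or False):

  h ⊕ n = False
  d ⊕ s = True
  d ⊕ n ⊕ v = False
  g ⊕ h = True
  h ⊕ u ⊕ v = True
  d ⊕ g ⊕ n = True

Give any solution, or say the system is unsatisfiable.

g=T; h=F; v=F; u=T; n=F; d=F; s=T

h ⊕ n = F ⊕ F = False ✓
d ⊕ s = F ⊕ T = True ✓
d ⊕ n ⊕ v = F ⊕ F ⊕ F = False ✓
g ⊕ h = T ⊕ F = True ✓
h ⊕ u ⊕ v = F ⊕ T ⊕ F = True ✓
d ⊕ g ⊕ n = F ⊕ T ⊕ F = True ✓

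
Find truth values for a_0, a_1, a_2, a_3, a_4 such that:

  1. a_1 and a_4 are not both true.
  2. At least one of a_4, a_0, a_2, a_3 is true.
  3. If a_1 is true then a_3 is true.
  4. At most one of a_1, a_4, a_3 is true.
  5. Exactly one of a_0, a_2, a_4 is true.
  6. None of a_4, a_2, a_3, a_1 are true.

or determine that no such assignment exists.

a_0=T, a_1=F, a_2=F, a_3=F, a_4=F

  (1) a_1=F, a_4=F — not both ✓
  (2) {a_4, a_0, a_2, a_3}: 1 true — at least one ✓
  (3) a_1=F ⇒ a_3: vacuous ✓
  (4) {a_1, a_4, a_3}: 0 true — at most one ✓
  (5) {a_0, a_2, a_4}: 1 true — exactly one ✓
  (6) {a_4, a_2, a_3, a_1}: 0 true — none ✓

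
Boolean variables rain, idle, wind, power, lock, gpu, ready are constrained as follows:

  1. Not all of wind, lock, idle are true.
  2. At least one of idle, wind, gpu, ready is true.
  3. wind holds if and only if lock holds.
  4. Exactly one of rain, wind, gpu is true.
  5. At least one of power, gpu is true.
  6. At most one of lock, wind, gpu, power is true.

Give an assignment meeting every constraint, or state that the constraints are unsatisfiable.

rain: False, idle: False, wind: False, power: False, lock: False, gpu: True, ready: True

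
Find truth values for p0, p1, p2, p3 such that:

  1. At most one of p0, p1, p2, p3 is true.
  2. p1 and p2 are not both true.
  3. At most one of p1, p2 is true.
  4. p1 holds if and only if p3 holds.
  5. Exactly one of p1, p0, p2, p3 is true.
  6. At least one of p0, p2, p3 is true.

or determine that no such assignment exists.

p0: False; p1: False; p2: True; p3: False

  (1) {p0, p1, p2, p3}: 1 true — at most one ✓
  (2) p1=F, p2=T — not both ✓
  (3) {p1, p2}: 1 true — at most one ✓
  (4) p1=F, p3=F — same ✓
  (5) {p1, p0, p2, p3}: 1 true — exactly one ✓
  (6) {p0, p2, p3}: 1 true — at least one ✓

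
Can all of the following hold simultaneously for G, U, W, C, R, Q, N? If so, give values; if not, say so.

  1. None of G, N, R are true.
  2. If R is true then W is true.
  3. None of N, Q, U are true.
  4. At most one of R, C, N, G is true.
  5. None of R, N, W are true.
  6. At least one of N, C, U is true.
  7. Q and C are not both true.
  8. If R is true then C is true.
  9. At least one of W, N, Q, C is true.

G: False, U: False, W: False, C: True, R: False, Q: False, N: False

  (1) {G, N, R}: 0 true — none ✓
  (2) R=F ⇒ W: vacuous ✓
  (3) {N, Q, U}: 0 true — none ✓
  (4) {R, C, N, G}: 1 true — at most one ✓
  (5) {R, N, W}: 0 true — none ✓
  (6) {N, C, U}: 1 true — at least one ✓
  (7) Q=F, C=T — not both ✓
  (8) R=F ⇒ C: vacuous ✓
  (9) {W, N, Q, C}: 1 true — at least one ✓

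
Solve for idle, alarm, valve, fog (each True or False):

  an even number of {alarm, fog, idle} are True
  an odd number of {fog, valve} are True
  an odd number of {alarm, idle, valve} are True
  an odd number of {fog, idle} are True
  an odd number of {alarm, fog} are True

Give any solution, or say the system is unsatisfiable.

idle=T; alarm=T; valve=T; fog=F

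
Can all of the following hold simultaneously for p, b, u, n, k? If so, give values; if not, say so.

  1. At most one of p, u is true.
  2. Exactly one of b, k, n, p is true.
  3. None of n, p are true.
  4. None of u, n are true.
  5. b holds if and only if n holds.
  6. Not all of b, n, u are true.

p: False, b: False, u: False, n: False, k: True

  (1) {p, u}: 0 true — at most one ✓
  (2) {b, k, n, p}: 1 true — exactly one ✓
  (3) {n, p}: 0 true — none ✓
  (4) {u, n}: 0 true — none ✓
  (5) b=F, n=F — same ✓
  (6) {b, n, u}: 0/3 true — not all ✓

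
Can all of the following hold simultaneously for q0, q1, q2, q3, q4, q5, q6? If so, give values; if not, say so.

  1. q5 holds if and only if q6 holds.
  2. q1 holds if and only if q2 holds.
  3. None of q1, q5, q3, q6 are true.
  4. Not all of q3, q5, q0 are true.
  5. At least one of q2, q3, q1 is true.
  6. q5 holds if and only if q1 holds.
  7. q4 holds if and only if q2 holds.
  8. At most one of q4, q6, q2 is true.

Case q3 = True:
  Constraint (3) is violated (q3=T) — contradiction.
Case q3 = False:
  (3) forces q1 = False.
  (2) with q1=F forces q2 = False.
  Constraint (5) is violated (q2=F, q3=F, q1=F) — contradiction.
Both cases fail — unsatisfiable.

No satisfying assignment exists.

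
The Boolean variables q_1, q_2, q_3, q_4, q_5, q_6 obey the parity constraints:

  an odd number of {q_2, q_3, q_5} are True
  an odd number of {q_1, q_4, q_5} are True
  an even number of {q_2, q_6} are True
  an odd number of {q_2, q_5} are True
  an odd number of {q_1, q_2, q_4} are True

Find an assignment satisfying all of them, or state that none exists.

No satisfying assignment exists.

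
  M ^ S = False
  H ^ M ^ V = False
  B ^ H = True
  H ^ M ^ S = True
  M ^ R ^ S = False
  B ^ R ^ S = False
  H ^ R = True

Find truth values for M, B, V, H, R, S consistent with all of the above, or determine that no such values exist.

M = False, B = False, V = True, H = True, R = False, S = False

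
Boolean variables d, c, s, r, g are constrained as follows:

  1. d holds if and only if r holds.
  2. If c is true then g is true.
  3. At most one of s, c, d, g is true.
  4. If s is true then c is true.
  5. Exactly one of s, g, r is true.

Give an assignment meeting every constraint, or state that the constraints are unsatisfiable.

d = False; c = False; s = False; r = False; g = True

  (1) d=F, r=F — same ✓
  (2) c=F ⇒ g: vacuous ✓
  (3) {s, c, d, g}: 1 true — at most one ✓
  (4) s=F ⇒ c: vacuous ✓
  (5) {s, g, r}: 1 true — exactly one ✓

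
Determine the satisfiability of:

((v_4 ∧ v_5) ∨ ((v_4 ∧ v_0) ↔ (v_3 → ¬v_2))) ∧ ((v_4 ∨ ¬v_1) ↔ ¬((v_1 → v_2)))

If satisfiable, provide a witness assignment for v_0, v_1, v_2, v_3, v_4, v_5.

v_0 = True, v_1 = True, v_2 = False, v_3 = False, v_4 = True, v_5 = True

  (v_4 ∧ v_5) ∨ ((v_4 ∧ v_0) ↔ (v_3 → ¬v_2)) = True
    v_4 ∧ v_5 = True
    (v_4 ∧ v_0) ↔ (v_3 → ¬v_2) = True
      v_4 ∧ v_0 = True
      v_3 → ¬v_2 = True
        ¬v_2 = True
  (v_4 ∨ ¬v_1) ↔ ¬((v_1 → v_2)) = True
    v_4 ∨ ¬v_1 = True
      ¬v_1 = False
    ¬((v_1 → v_2)) = True
      v_1 → v_2 = False
Both conjuncts True, so the formula holds.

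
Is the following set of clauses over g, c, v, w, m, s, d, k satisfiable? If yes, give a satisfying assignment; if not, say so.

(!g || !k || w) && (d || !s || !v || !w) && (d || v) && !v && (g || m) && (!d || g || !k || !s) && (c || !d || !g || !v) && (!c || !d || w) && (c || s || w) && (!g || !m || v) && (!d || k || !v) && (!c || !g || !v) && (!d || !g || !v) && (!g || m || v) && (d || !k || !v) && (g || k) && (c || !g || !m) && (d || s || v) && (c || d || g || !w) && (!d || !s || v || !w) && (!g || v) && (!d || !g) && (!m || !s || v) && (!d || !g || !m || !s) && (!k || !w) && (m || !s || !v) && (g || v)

Case g = True:
  (!v) forces v = False.
  Clause (!g || v) is falsified — contradiction.
Case g = False:
  (!v) forces v = False.
  Clause (g || v) is falsified — contradiction.
Both cases fail, so the formula is unsatisfiable.

Unsatisfiable — no assignment works.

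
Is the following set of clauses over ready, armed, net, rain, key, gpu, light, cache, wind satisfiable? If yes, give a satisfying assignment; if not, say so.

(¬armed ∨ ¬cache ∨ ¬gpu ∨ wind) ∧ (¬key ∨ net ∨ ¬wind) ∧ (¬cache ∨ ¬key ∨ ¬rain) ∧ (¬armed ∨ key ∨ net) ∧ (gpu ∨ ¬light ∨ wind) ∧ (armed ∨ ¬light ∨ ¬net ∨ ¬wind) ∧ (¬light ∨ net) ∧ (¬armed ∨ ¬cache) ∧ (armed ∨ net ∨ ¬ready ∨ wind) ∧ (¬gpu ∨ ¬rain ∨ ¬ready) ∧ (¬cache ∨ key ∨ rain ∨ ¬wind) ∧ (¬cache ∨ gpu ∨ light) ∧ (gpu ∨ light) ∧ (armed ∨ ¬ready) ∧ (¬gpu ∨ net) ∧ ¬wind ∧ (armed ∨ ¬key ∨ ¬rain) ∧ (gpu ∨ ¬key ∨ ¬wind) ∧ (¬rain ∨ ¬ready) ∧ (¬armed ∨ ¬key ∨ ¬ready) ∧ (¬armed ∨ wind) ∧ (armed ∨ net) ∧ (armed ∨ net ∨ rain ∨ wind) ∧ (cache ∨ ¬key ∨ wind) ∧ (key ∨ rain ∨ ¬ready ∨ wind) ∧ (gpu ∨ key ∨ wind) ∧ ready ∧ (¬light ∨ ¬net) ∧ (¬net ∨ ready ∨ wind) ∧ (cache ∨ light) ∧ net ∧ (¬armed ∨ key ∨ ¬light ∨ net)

Case wind = True:
  Clause (¬wind) is falsified — contradiction.
Case wind = False:
  (¬armed ∨ wind) forces armed = False.
  (armed ∨ ¬ready) forces ready = False.
  Clause (ready) is falsified — contradiction.
Both cases fail, so the formula is unsatisfiable.

Unsatisfiable — no assignment works.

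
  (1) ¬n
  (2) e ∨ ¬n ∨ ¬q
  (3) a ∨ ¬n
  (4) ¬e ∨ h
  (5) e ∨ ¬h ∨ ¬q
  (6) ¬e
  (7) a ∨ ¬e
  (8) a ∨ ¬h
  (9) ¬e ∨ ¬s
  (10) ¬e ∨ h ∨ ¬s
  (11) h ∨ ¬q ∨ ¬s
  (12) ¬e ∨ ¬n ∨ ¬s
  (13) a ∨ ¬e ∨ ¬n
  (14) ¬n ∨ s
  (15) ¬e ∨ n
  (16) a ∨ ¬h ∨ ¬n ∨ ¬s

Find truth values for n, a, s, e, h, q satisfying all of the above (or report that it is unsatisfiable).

n: False, a: True, s: False, e: False, h: True, q: False

Unit clause (¬n) forces n = False.
Unit clause (¬e) forces e = False.
Set a = True.
Set s = False.
Set h = True.
  then (e ∨ ¬h ∨ ¬q) forces q = False.
All clauses satisfied.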